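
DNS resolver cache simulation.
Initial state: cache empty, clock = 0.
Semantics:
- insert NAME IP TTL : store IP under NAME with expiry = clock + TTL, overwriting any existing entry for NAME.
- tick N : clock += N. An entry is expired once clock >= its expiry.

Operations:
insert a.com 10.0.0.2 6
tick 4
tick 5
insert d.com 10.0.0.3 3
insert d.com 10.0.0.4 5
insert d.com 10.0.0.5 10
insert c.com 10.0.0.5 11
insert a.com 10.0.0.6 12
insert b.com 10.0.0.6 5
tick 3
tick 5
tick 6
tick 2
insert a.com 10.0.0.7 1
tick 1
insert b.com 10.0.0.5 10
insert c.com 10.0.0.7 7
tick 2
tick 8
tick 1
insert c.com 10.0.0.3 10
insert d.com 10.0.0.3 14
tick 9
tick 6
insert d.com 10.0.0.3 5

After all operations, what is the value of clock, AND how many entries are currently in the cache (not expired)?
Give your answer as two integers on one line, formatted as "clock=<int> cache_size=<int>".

Op 1: insert a.com -> 10.0.0.2 (expiry=0+6=6). clock=0
Op 2: tick 4 -> clock=4.
Op 3: tick 5 -> clock=9. purged={a.com}
Op 4: insert d.com -> 10.0.0.3 (expiry=9+3=12). clock=9
Op 5: insert d.com -> 10.0.0.4 (expiry=9+5=14). clock=9
Op 6: insert d.com -> 10.0.0.5 (expiry=9+10=19). clock=9
Op 7: insert c.com -> 10.0.0.5 (expiry=9+11=20). clock=9
Op 8: insert a.com -> 10.0.0.6 (expiry=9+12=21). clock=9
Op 9: insert b.com -> 10.0.0.6 (expiry=9+5=14). clock=9
Op 10: tick 3 -> clock=12.
Op 11: tick 5 -> clock=17. purged={b.com}
Op 12: tick 6 -> clock=23. purged={a.com,c.com,d.com}
Op 13: tick 2 -> clock=25.
Op 14: insert a.com -> 10.0.0.7 (expiry=25+1=26). clock=25
Op 15: tick 1 -> clock=26. purged={a.com}
Op 16: insert b.com -> 10.0.0.5 (expiry=26+10=36). clock=26
Op 17: insert c.com -> 10.0.0.7 (expiry=26+7=33). clock=26
Op 18: tick 2 -> clock=28.
Op 19: tick 8 -> clock=36. purged={b.com,c.com}
Op 20: tick 1 -> clock=37.
Op 21: insert c.com -> 10.0.0.3 (expiry=37+10=47). clock=37
Op 22: insert d.com -> 10.0.0.3 (expiry=37+14=51). clock=37
Op 23: tick 9 -> clock=46.
Op 24: tick 6 -> clock=52. purged={c.com,d.com}
Op 25: insert d.com -> 10.0.0.3 (expiry=52+5=57). clock=52
Final clock = 52
Final cache (unexpired): {d.com} -> size=1

Answer: clock=52 cache_size=1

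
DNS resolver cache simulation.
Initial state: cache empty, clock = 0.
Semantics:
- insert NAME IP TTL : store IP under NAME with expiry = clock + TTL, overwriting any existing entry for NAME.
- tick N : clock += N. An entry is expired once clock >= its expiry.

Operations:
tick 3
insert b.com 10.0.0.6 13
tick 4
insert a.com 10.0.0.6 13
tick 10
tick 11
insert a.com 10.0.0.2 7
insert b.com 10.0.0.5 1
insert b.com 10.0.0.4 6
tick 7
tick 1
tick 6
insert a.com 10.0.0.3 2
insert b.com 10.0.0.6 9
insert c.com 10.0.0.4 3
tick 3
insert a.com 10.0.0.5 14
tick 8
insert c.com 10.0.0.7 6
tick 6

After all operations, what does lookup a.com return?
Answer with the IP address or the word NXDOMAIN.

Answer: NXDOMAIN

Derivation:
Op 1: tick 3 -> clock=3.
Op 2: insert b.com -> 10.0.0.6 (expiry=3+13=16). clock=3
Op 3: tick 4 -> clock=7.
Op 4: insert a.com -> 10.0.0.6 (expiry=7+13=20). clock=7
Op 5: tick 10 -> clock=17. purged={b.com}
Op 6: tick 11 -> clock=28. purged={a.com}
Op 7: insert a.com -> 10.0.0.2 (expiry=28+7=35). clock=28
Op 8: insert b.com -> 10.0.0.5 (expiry=28+1=29). clock=28
Op 9: insert b.com -> 10.0.0.4 (expiry=28+6=34). clock=28
Op 10: tick 7 -> clock=35. purged={a.com,b.com}
Op 11: tick 1 -> clock=36.
Op 12: tick 6 -> clock=42.
Op 13: insert a.com -> 10.0.0.3 (expiry=42+2=44). clock=42
Op 14: insert b.com -> 10.0.0.6 (expiry=42+9=51). clock=42
Op 15: insert c.com -> 10.0.0.4 (expiry=42+3=45). clock=42
Op 16: tick 3 -> clock=45. purged={a.com,c.com}
Op 17: insert a.com -> 10.0.0.5 (expiry=45+14=59). clock=45
Op 18: tick 8 -> clock=53. purged={b.com}
Op 19: insert c.com -> 10.0.0.7 (expiry=53+6=59). clock=53
Op 20: tick 6 -> clock=59. purged={a.com,c.com}
lookup a.com: not in cache (expired or never inserted)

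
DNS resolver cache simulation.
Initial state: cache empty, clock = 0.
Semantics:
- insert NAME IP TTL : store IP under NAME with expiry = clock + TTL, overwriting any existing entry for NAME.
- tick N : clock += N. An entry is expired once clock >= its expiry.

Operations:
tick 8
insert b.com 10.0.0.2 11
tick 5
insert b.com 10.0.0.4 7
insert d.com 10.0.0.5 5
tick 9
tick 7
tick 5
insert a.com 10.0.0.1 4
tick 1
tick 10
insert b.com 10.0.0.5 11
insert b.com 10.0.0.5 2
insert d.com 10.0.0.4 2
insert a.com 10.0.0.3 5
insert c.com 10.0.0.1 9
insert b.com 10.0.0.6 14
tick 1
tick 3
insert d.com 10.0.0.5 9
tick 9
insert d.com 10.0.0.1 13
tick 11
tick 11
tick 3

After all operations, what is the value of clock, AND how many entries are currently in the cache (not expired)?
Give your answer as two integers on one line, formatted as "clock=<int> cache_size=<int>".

Op 1: tick 8 -> clock=8.
Op 2: insert b.com -> 10.0.0.2 (expiry=8+11=19). clock=8
Op 3: tick 5 -> clock=13.
Op 4: insert b.com -> 10.0.0.4 (expiry=13+7=20). clock=13
Op 5: insert d.com -> 10.0.0.5 (expiry=13+5=18). clock=13
Op 6: tick 9 -> clock=22. purged={b.com,d.com}
Op 7: tick 7 -> clock=29.
Op 8: tick 5 -> clock=34.
Op 9: insert a.com -> 10.0.0.1 (expiry=34+4=38). clock=34
Op 10: tick 1 -> clock=35.
Op 11: tick 10 -> clock=45. purged={a.com}
Op 12: insert b.com -> 10.0.0.5 (expiry=45+11=56). clock=45
Op 13: insert b.com -> 10.0.0.5 (expiry=45+2=47). clock=45
Op 14: insert d.com -> 10.0.0.4 (expiry=45+2=47). clock=45
Op 15: insert a.com -> 10.0.0.3 (expiry=45+5=50). clock=45
Op 16: insert c.com -> 10.0.0.1 (expiry=45+9=54). clock=45
Op 17: insert b.com -> 10.0.0.6 (expiry=45+14=59). clock=45
Op 18: tick 1 -> clock=46.
Op 19: tick 3 -> clock=49. purged={d.com}
Op 20: insert d.com -> 10.0.0.5 (expiry=49+9=58). clock=49
Op 21: tick 9 -> clock=58. purged={a.com,c.com,d.com}
Op 22: insert d.com -> 10.0.0.1 (expiry=58+13=71). clock=58
Op 23: tick 11 -> clock=69. purged={b.com}
Op 24: tick 11 -> clock=80. purged={d.com}
Op 25: tick 3 -> clock=83.
Final clock = 83
Final cache (unexpired): {} -> size=0

Answer: clock=83 cache_size=0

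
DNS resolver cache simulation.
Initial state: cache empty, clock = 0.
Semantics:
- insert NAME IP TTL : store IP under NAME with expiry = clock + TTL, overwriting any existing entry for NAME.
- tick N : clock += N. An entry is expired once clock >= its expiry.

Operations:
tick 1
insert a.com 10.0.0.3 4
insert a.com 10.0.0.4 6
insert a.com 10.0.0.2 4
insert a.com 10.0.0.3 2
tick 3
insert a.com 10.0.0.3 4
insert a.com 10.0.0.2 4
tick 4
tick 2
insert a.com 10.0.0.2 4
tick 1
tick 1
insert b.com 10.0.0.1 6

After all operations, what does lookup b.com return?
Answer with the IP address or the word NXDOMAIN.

Op 1: tick 1 -> clock=1.
Op 2: insert a.com -> 10.0.0.3 (expiry=1+4=5). clock=1
Op 3: insert a.com -> 10.0.0.4 (expiry=1+6=7). clock=1
Op 4: insert a.com -> 10.0.0.2 (expiry=1+4=5). clock=1
Op 5: insert a.com -> 10.0.0.3 (expiry=1+2=3). clock=1
Op 6: tick 3 -> clock=4. purged={a.com}
Op 7: insert a.com -> 10.0.0.3 (expiry=4+4=8). clock=4
Op 8: insert a.com -> 10.0.0.2 (expiry=4+4=8). clock=4
Op 9: tick 4 -> clock=8. purged={a.com}
Op 10: tick 2 -> clock=10.
Op 11: insert a.com -> 10.0.0.2 (expiry=10+4=14). clock=10
Op 12: tick 1 -> clock=11.
Op 13: tick 1 -> clock=12.
Op 14: insert b.com -> 10.0.0.1 (expiry=12+6=18). clock=12
lookup b.com: present, ip=10.0.0.1 expiry=18 > clock=12

Answer: 10.0.0.1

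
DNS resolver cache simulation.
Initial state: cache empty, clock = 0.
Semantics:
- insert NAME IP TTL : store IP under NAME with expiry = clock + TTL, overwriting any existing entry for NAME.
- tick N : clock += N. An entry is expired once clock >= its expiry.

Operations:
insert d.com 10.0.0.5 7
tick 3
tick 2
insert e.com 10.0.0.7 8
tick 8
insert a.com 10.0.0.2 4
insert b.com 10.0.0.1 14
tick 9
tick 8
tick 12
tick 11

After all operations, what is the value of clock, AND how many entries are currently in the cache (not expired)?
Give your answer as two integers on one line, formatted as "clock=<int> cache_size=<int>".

Op 1: insert d.com -> 10.0.0.5 (expiry=0+7=7). clock=0
Op 2: tick 3 -> clock=3.
Op 3: tick 2 -> clock=5.
Op 4: insert e.com -> 10.0.0.7 (expiry=5+8=13). clock=5
Op 5: tick 8 -> clock=13. purged={d.com,e.com}
Op 6: insert a.com -> 10.0.0.2 (expiry=13+4=17). clock=13
Op 7: insert b.com -> 10.0.0.1 (expiry=13+14=27). clock=13
Op 8: tick 9 -> clock=22. purged={a.com}
Op 9: tick 8 -> clock=30. purged={b.com}
Op 10: tick 12 -> clock=42.
Op 11: tick 11 -> clock=53.
Final clock = 53
Final cache (unexpired): {} -> size=0

Answer: clock=53 cache_size=0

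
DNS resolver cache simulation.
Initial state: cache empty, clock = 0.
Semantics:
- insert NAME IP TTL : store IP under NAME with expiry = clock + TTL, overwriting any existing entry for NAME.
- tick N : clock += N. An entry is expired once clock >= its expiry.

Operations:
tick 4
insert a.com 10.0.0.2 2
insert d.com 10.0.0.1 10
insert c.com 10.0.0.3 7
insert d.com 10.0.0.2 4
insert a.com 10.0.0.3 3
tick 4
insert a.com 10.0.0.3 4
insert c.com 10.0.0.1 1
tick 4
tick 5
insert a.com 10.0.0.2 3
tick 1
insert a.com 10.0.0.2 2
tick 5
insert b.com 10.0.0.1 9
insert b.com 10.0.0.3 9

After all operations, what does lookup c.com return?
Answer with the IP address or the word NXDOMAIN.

Answer: NXDOMAIN

Derivation:
Op 1: tick 4 -> clock=4.
Op 2: insert a.com -> 10.0.0.2 (expiry=4+2=6). clock=4
Op 3: insert d.com -> 10.0.0.1 (expiry=4+10=14). clock=4
Op 4: insert c.com -> 10.0.0.3 (expiry=4+7=11). clock=4
Op 5: insert d.com -> 10.0.0.2 (expiry=4+4=8). clock=4
Op 6: insert a.com -> 10.0.0.3 (expiry=4+3=7). clock=4
Op 7: tick 4 -> clock=8. purged={a.com,d.com}
Op 8: insert a.com -> 10.0.0.3 (expiry=8+4=12). clock=8
Op 9: insert c.com -> 10.0.0.1 (expiry=8+1=9). clock=8
Op 10: tick 4 -> clock=12. purged={a.com,c.com}
Op 11: tick 5 -> clock=17.
Op 12: insert a.com -> 10.0.0.2 (expiry=17+3=20). clock=17
Op 13: tick 1 -> clock=18.
Op 14: insert a.com -> 10.0.0.2 (expiry=18+2=20). clock=18
Op 15: tick 5 -> clock=23. purged={a.com}
Op 16: insert b.com -> 10.0.0.1 (expiry=23+9=32). clock=23
Op 17: insert b.com -> 10.0.0.3 (expiry=23+9=32). clock=23
lookup c.com: not in cache (expired or never inserted)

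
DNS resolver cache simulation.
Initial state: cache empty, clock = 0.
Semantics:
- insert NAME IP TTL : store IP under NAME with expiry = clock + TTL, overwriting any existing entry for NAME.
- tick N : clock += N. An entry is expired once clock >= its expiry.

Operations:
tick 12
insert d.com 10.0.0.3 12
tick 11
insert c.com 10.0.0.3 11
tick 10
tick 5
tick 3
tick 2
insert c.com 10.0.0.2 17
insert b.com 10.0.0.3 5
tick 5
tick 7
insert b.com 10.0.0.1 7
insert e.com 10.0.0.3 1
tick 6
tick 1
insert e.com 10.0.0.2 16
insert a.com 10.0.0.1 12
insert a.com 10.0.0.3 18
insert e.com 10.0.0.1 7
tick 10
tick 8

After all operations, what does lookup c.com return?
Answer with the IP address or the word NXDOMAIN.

Op 1: tick 12 -> clock=12.
Op 2: insert d.com -> 10.0.0.3 (expiry=12+12=24). clock=12
Op 3: tick 11 -> clock=23.
Op 4: insert c.com -> 10.0.0.3 (expiry=23+11=34). clock=23
Op 5: tick 10 -> clock=33. purged={d.com}
Op 6: tick 5 -> clock=38. purged={c.com}
Op 7: tick 3 -> clock=41.
Op 8: tick 2 -> clock=43.
Op 9: insert c.com -> 10.0.0.2 (expiry=43+17=60). clock=43
Op 10: insert b.com -> 10.0.0.3 (expiry=43+5=48). clock=43
Op 11: tick 5 -> clock=48. purged={b.com}
Op 12: tick 7 -> clock=55.
Op 13: insert b.com -> 10.0.0.1 (expiry=55+7=62). clock=55
Op 14: insert e.com -> 10.0.0.3 (expiry=55+1=56). clock=55
Op 15: tick 6 -> clock=61. purged={c.com,e.com}
Op 16: tick 1 -> clock=62. purged={b.com}
Op 17: insert e.com -> 10.0.0.2 (expiry=62+16=78). clock=62
Op 18: insert a.com -> 10.0.0.1 (expiry=62+12=74). clock=62
Op 19: insert a.com -> 10.0.0.3 (expiry=62+18=80). clock=62
Op 20: insert e.com -> 10.0.0.1 (expiry=62+7=69). clock=62
Op 21: tick 10 -> clock=72. purged={e.com}
Op 22: tick 8 -> clock=80. purged={a.com}
lookup c.com: not in cache (expired or never inserted)

Answer: NXDOMAIN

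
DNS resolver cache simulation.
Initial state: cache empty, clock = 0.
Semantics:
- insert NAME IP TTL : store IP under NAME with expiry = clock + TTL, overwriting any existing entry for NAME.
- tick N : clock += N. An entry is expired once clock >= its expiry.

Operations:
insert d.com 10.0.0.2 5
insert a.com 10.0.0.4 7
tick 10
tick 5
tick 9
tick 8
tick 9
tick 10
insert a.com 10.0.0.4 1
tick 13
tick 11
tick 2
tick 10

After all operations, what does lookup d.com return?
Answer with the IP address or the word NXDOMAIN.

Answer: NXDOMAIN

Derivation:
Op 1: insert d.com -> 10.0.0.2 (expiry=0+5=5). clock=0
Op 2: insert a.com -> 10.0.0.4 (expiry=0+7=7). clock=0
Op 3: tick 10 -> clock=10. purged={a.com,d.com}
Op 4: tick 5 -> clock=15.
Op 5: tick 9 -> clock=24.
Op 6: tick 8 -> clock=32.
Op 7: tick 9 -> clock=41.
Op 8: tick 10 -> clock=51.
Op 9: insert a.com -> 10.0.0.4 (expiry=51+1=52). clock=51
Op 10: tick 13 -> clock=64. purged={a.com}
Op 11: tick 11 -> clock=75.
Op 12: tick 2 -> clock=77.
Op 13: tick 10 -> clock=87.
lookup d.com: not in cache (expired or never inserted)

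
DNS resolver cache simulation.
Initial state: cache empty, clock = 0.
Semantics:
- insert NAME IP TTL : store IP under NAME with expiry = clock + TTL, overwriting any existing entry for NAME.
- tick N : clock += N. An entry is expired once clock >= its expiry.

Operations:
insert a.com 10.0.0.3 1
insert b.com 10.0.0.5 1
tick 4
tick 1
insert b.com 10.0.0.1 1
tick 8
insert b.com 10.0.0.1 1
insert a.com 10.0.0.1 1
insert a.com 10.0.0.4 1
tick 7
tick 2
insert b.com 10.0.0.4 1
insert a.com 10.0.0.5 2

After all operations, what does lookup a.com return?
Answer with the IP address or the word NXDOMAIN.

Answer: 10.0.0.5

Derivation:
Op 1: insert a.com -> 10.0.0.3 (expiry=0+1=1). clock=0
Op 2: insert b.com -> 10.0.0.5 (expiry=0+1=1). clock=0
Op 3: tick 4 -> clock=4. purged={a.com,b.com}
Op 4: tick 1 -> clock=5.
Op 5: insert b.com -> 10.0.0.1 (expiry=5+1=6). clock=5
Op 6: tick 8 -> clock=13. purged={b.com}
Op 7: insert b.com -> 10.0.0.1 (expiry=13+1=14). clock=13
Op 8: insert a.com -> 10.0.0.1 (expiry=13+1=14). clock=13
Op 9: insert a.com -> 10.0.0.4 (expiry=13+1=14). clock=13
Op 10: tick 7 -> clock=20. purged={a.com,b.com}
Op 11: tick 2 -> clock=22.
Op 12: insert b.com -> 10.0.0.4 (expiry=22+1=23). clock=22
Op 13: insert a.com -> 10.0.0.5 (expiry=22+2=24). clock=22
lookup a.com: present, ip=10.0.0.5 expiry=24 > clock=22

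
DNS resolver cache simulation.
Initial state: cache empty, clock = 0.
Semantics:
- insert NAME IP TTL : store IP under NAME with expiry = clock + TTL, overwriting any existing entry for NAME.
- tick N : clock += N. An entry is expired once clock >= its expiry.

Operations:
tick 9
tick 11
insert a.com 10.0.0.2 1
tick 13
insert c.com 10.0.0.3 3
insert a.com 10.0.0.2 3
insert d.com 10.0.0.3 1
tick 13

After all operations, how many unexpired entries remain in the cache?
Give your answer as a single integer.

Answer: 0

Derivation:
Op 1: tick 9 -> clock=9.
Op 2: tick 11 -> clock=20.
Op 3: insert a.com -> 10.0.0.2 (expiry=20+1=21). clock=20
Op 4: tick 13 -> clock=33. purged={a.com}
Op 5: insert c.com -> 10.0.0.3 (expiry=33+3=36). clock=33
Op 6: insert a.com -> 10.0.0.2 (expiry=33+3=36). clock=33
Op 7: insert d.com -> 10.0.0.3 (expiry=33+1=34). clock=33
Op 8: tick 13 -> clock=46. purged={a.com,c.com,d.com}
Final cache (unexpired): {} -> size=0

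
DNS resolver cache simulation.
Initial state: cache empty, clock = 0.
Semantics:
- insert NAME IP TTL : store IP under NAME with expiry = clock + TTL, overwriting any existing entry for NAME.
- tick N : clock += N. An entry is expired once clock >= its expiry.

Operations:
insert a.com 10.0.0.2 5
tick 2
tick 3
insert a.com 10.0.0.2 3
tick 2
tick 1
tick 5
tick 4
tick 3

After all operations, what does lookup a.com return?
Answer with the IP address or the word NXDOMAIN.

Op 1: insert a.com -> 10.0.0.2 (expiry=0+5=5). clock=0
Op 2: tick 2 -> clock=2.
Op 3: tick 3 -> clock=5. purged={a.com}
Op 4: insert a.com -> 10.0.0.2 (expiry=5+3=8). clock=5
Op 5: tick 2 -> clock=7.
Op 6: tick 1 -> clock=8. purged={a.com}
Op 7: tick 5 -> clock=13.
Op 8: tick 4 -> clock=17.
Op 9: tick 3 -> clock=20.
lookup a.com: not in cache (expired or never inserted)

Answer: NXDOMAIN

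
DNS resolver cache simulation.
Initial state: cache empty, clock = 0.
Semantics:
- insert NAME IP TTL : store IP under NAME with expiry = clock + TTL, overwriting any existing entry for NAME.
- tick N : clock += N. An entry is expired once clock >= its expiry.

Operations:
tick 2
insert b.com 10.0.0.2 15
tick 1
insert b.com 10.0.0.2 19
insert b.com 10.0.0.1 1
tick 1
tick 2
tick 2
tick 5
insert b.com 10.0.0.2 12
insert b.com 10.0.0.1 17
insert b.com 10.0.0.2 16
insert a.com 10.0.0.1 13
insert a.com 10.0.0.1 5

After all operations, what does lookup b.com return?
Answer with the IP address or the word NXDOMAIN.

Op 1: tick 2 -> clock=2.
Op 2: insert b.com -> 10.0.0.2 (expiry=2+15=17). clock=2
Op 3: tick 1 -> clock=3.
Op 4: insert b.com -> 10.0.0.2 (expiry=3+19=22). clock=3
Op 5: insert b.com -> 10.0.0.1 (expiry=3+1=4). clock=3
Op 6: tick 1 -> clock=4. purged={b.com}
Op 7: tick 2 -> clock=6.
Op 8: tick 2 -> clock=8.
Op 9: tick 5 -> clock=13.
Op 10: insert b.com -> 10.0.0.2 (expiry=13+12=25). clock=13
Op 11: insert b.com -> 10.0.0.1 (expiry=13+17=30). clock=13
Op 12: insert b.com -> 10.0.0.2 (expiry=13+16=29). clock=13
Op 13: insert a.com -> 10.0.0.1 (expiry=13+13=26). clock=13
Op 14: insert a.com -> 10.0.0.1 (expiry=13+5=18). clock=13
lookup b.com: present, ip=10.0.0.2 expiry=29 > clock=13

Answer: 10.0.0.2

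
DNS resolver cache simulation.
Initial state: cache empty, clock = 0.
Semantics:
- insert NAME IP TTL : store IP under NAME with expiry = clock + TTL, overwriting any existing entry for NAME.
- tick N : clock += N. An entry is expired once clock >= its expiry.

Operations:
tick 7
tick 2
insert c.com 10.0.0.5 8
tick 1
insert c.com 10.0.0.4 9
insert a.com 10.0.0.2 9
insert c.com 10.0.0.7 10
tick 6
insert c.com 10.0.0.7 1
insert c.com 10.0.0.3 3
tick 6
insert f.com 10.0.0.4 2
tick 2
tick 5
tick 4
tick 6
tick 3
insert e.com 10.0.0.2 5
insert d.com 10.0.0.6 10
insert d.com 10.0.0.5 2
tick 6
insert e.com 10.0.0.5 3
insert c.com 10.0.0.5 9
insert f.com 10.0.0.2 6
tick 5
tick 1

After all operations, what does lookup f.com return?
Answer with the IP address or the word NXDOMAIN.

Answer: NXDOMAIN

Derivation:
Op 1: tick 7 -> clock=7.
Op 2: tick 2 -> clock=9.
Op 3: insert c.com -> 10.0.0.5 (expiry=9+8=17). clock=9
Op 4: tick 1 -> clock=10.
Op 5: insert c.com -> 10.0.0.4 (expiry=10+9=19). clock=10
Op 6: insert a.com -> 10.0.0.2 (expiry=10+9=19). clock=10
Op 7: insert c.com -> 10.0.0.7 (expiry=10+10=20). clock=10
Op 8: tick 6 -> clock=16.
Op 9: insert c.com -> 10.0.0.7 (expiry=16+1=17). clock=16
Op 10: insert c.com -> 10.0.0.3 (expiry=16+3=19). clock=16
Op 11: tick 6 -> clock=22. purged={a.com,c.com}
Op 12: insert f.com -> 10.0.0.4 (expiry=22+2=24). clock=22
Op 13: tick 2 -> clock=24. purged={f.com}
Op 14: tick 5 -> clock=29.
Op 15: tick 4 -> clock=33.
Op 16: tick 6 -> clock=39.
Op 17: tick 3 -> clock=42.
Op 18: insert e.com -> 10.0.0.2 (expiry=42+5=47). clock=42
Op 19: insert d.com -> 10.0.0.6 (expiry=42+10=52). clock=42
Op 20: insert d.com -> 10.0.0.5 (expiry=42+2=44). clock=42
Op 21: tick 6 -> clock=48. purged={d.com,e.com}
Op 22: insert e.com -> 10.0.0.5 (expiry=48+3=51). clock=48
Op 23: insert c.com -> 10.0.0.5 (expiry=48+9=57). clock=48
Op 24: insert f.com -> 10.0.0.2 (expiry=48+6=54). clock=48
Op 25: tick 5 -> clock=53. purged={e.com}
Op 26: tick 1 -> clock=54. purged={f.com}
lookup f.com: not in cache (expired or never inserted)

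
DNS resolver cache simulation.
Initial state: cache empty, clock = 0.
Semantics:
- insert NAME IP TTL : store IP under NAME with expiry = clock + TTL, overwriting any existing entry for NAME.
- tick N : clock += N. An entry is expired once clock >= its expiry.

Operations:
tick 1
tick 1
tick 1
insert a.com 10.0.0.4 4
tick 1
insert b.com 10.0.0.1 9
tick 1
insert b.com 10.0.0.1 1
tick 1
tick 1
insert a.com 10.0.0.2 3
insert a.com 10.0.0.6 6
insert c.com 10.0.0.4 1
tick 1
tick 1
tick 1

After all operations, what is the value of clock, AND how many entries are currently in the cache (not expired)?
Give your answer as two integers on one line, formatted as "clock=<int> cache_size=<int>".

Op 1: tick 1 -> clock=1.
Op 2: tick 1 -> clock=2.
Op 3: tick 1 -> clock=3.
Op 4: insert a.com -> 10.0.0.4 (expiry=3+4=7). clock=3
Op 5: tick 1 -> clock=4.
Op 6: insert b.com -> 10.0.0.1 (expiry=4+9=13). clock=4
Op 7: tick 1 -> clock=5.
Op 8: insert b.com -> 10.0.0.1 (expiry=5+1=6). clock=5
Op 9: tick 1 -> clock=6. purged={b.com}
Op 10: tick 1 -> clock=7. purged={a.com}
Op 11: insert a.com -> 10.0.0.2 (expiry=7+3=10). clock=7
Op 12: insert a.com -> 10.0.0.6 (expiry=7+6=13). clock=7
Op 13: insert c.com -> 10.0.0.4 (expiry=7+1=8). clock=7
Op 14: tick 1 -> clock=8. purged={c.com}
Op 15: tick 1 -> clock=9.
Op 16: tick 1 -> clock=10.
Final clock = 10
Final cache (unexpired): {a.com} -> size=1

Answer: clock=10 cache_size=1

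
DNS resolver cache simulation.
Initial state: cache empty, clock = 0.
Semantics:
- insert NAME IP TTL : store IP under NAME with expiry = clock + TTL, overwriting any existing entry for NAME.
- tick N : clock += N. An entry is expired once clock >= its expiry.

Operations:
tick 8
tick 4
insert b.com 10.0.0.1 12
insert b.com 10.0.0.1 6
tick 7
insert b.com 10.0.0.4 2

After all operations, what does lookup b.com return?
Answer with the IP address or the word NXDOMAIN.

Answer: 10.0.0.4

Derivation:
Op 1: tick 8 -> clock=8.
Op 2: tick 4 -> clock=12.
Op 3: insert b.com -> 10.0.0.1 (expiry=12+12=24). clock=12
Op 4: insert b.com -> 10.0.0.1 (expiry=12+6=18). clock=12
Op 5: tick 7 -> clock=19. purged={b.com}
Op 6: insert b.com -> 10.0.0.4 (expiry=19+2=21). clock=19
lookup b.com: present, ip=10.0.0.4 expiry=21 > clock=19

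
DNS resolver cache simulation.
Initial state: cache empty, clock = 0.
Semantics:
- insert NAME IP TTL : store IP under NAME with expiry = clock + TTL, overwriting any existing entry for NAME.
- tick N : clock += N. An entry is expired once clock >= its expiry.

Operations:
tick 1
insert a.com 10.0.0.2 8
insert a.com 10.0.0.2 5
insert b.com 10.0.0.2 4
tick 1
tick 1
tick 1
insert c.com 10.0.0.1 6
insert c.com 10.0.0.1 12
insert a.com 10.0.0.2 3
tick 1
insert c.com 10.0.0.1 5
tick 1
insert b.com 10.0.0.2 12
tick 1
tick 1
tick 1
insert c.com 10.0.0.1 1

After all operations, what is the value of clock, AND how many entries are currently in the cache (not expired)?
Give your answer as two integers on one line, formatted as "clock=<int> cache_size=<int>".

Op 1: tick 1 -> clock=1.
Op 2: insert a.com -> 10.0.0.2 (expiry=1+8=9). clock=1
Op 3: insert a.com -> 10.0.0.2 (expiry=1+5=6). clock=1
Op 4: insert b.com -> 10.0.0.2 (expiry=1+4=5). clock=1
Op 5: tick 1 -> clock=2.
Op 6: tick 1 -> clock=3.
Op 7: tick 1 -> clock=4.
Op 8: insert c.com -> 10.0.0.1 (expiry=4+6=10). clock=4
Op 9: insert c.com -> 10.0.0.1 (expiry=4+12=16). clock=4
Op 10: insert a.com -> 10.0.0.2 (expiry=4+3=7). clock=4
Op 11: tick 1 -> clock=5. purged={b.com}
Op 12: insert c.com -> 10.0.0.1 (expiry=5+5=10). clock=5
Op 13: tick 1 -> clock=6.
Op 14: insert b.com -> 10.0.0.2 (expiry=6+12=18). clock=6
Op 15: tick 1 -> clock=7. purged={a.com}
Op 16: tick 1 -> clock=8.
Op 17: tick 1 -> clock=9.
Op 18: insert c.com -> 10.0.0.1 (expiry=9+1=10). clock=9
Final clock = 9
Final cache (unexpired): {b.com,c.com} -> size=2

Answer: clock=9 cache_size=2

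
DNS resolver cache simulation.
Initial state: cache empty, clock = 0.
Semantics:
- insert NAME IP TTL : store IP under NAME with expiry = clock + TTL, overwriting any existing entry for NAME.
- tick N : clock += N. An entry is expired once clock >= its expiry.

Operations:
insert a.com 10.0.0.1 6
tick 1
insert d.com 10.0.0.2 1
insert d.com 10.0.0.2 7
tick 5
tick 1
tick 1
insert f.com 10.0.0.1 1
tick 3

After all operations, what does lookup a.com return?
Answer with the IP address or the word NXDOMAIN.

Answer: NXDOMAIN

Derivation:
Op 1: insert a.com -> 10.0.0.1 (expiry=0+6=6). clock=0
Op 2: tick 1 -> clock=1.
Op 3: insert d.com -> 10.0.0.2 (expiry=1+1=2). clock=1
Op 4: insert d.com -> 10.0.0.2 (expiry=1+7=8). clock=1
Op 5: tick 5 -> clock=6. purged={a.com}
Op 6: tick 1 -> clock=7.
Op 7: tick 1 -> clock=8. purged={d.com}
Op 8: insert f.com -> 10.0.0.1 (expiry=8+1=9). clock=8
Op 9: tick 3 -> clock=11. purged={f.com}
lookup a.com: not in cache (expired or never inserted)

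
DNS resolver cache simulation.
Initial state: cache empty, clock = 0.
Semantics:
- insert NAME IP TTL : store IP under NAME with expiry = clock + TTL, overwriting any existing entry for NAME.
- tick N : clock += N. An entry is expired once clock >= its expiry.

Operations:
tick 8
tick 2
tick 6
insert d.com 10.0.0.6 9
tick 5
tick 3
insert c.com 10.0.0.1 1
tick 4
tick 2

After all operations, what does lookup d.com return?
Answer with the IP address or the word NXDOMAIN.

Op 1: tick 8 -> clock=8.
Op 2: tick 2 -> clock=10.
Op 3: tick 6 -> clock=16.
Op 4: insert d.com -> 10.0.0.6 (expiry=16+9=25). clock=16
Op 5: tick 5 -> clock=21.
Op 6: tick 3 -> clock=24.
Op 7: insert c.com -> 10.0.0.1 (expiry=24+1=25). clock=24
Op 8: tick 4 -> clock=28. purged={c.com,d.com}
Op 9: tick 2 -> clock=30.
lookup d.com: not in cache (expired or never inserted)

Answer: NXDOMAIN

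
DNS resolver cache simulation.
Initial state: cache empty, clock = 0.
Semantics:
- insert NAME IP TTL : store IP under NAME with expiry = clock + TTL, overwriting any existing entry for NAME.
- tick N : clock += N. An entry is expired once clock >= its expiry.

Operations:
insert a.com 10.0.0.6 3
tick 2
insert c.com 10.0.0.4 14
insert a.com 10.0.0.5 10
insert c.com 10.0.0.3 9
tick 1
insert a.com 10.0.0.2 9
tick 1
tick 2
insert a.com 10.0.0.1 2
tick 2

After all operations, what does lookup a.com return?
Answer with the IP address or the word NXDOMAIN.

Answer: NXDOMAIN

Derivation:
Op 1: insert a.com -> 10.0.0.6 (expiry=0+3=3). clock=0
Op 2: tick 2 -> clock=2.
Op 3: insert c.com -> 10.0.0.4 (expiry=2+14=16). clock=2
Op 4: insert a.com -> 10.0.0.5 (expiry=2+10=12). clock=2
Op 5: insert c.com -> 10.0.0.3 (expiry=2+9=11). clock=2
Op 6: tick 1 -> clock=3.
Op 7: insert a.com -> 10.0.0.2 (expiry=3+9=12). clock=3
Op 8: tick 1 -> clock=4.
Op 9: tick 2 -> clock=6.
Op 10: insert a.com -> 10.0.0.1 (expiry=6+2=8). clock=6
Op 11: tick 2 -> clock=8. purged={a.com}
lookup a.com: not in cache (expired or never inserted)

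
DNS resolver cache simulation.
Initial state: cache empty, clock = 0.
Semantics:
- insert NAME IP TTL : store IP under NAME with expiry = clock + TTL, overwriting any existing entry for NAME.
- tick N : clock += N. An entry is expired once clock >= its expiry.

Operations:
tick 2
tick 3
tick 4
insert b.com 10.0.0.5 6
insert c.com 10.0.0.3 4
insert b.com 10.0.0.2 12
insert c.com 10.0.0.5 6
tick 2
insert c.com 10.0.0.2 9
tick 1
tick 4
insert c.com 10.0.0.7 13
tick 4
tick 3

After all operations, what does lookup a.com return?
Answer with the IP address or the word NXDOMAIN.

Op 1: tick 2 -> clock=2.
Op 2: tick 3 -> clock=5.
Op 3: tick 4 -> clock=9.
Op 4: insert b.com -> 10.0.0.5 (expiry=9+6=15). clock=9
Op 5: insert c.com -> 10.0.0.3 (expiry=9+4=13). clock=9
Op 6: insert b.com -> 10.0.0.2 (expiry=9+12=21). clock=9
Op 7: insert c.com -> 10.0.0.5 (expiry=9+6=15). clock=9
Op 8: tick 2 -> clock=11.
Op 9: insert c.com -> 10.0.0.2 (expiry=11+9=20). clock=11
Op 10: tick 1 -> clock=12.
Op 11: tick 4 -> clock=16.
Op 12: insert c.com -> 10.0.0.7 (expiry=16+13=29). clock=16
Op 13: tick 4 -> clock=20.
Op 14: tick 3 -> clock=23. purged={b.com}
lookup a.com: not in cache (expired or never inserted)

Answer: NXDOMAIN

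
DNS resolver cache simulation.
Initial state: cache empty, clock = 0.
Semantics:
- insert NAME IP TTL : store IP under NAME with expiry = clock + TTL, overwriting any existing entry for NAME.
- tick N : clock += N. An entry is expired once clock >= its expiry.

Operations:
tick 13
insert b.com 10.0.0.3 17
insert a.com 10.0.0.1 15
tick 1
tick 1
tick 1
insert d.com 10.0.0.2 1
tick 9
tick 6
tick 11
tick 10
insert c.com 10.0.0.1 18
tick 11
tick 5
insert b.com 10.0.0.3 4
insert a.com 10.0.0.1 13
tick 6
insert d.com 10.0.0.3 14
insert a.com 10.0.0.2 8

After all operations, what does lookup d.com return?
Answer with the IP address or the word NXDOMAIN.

Op 1: tick 13 -> clock=13.
Op 2: insert b.com -> 10.0.0.3 (expiry=13+17=30). clock=13
Op 3: insert a.com -> 10.0.0.1 (expiry=13+15=28). clock=13
Op 4: tick 1 -> clock=14.
Op 5: tick 1 -> clock=15.
Op 6: tick 1 -> clock=16.
Op 7: insert d.com -> 10.0.0.2 (expiry=16+1=17). clock=16
Op 8: tick 9 -> clock=25. purged={d.com}
Op 9: tick 6 -> clock=31. purged={a.com,b.com}
Op 10: tick 11 -> clock=42.
Op 11: tick 10 -> clock=52.
Op 12: insert c.com -> 10.0.0.1 (expiry=52+18=70). clock=52
Op 13: tick 11 -> clock=63.
Op 14: tick 5 -> clock=68.
Op 15: insert b.com -> 10.0.0.3 (expiry=68+4=72). clock=68
Op 16: insert a.com -> 10.0.0.1 (expiry=68+13=81). clock=68
Op 17: tick 6 -> clock=74. purged={b.com,c.com}
Op 18: insert d.com -> 10.0.0.3 (expiry=74+14=88). clock=74
Op 19: insert a.com -> 10.0.0.2 (expiry=74+8=82). clock=74
lookup d.com: present, ip=10.0.0.3 expiry=88 > clock=74

Answer: 10.0.0.3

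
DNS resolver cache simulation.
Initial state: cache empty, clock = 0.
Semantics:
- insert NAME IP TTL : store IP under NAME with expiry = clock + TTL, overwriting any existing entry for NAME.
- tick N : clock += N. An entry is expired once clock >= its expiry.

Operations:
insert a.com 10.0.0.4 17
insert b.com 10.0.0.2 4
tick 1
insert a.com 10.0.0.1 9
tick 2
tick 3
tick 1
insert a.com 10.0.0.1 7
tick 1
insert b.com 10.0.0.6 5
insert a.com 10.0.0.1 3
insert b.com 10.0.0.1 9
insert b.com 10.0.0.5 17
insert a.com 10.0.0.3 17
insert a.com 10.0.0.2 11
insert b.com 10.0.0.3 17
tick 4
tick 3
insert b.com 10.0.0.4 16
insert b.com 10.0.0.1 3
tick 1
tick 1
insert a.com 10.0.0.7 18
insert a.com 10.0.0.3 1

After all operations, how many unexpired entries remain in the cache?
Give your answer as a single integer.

Op 1: insert a.com -> 10.0.0.4 (expiry=0+17=17). clock=0
Op 2: insert b.com -> 10.0.0.2 (expiry=0+4=4). clock=0
Op 3: tick 1 -> clock=1.
Op 4: insert a.com -> 10.0.0.1 (expiry=1+9=10). clock=1
Op 5: tick 2 -> clock=3.
Op 6: tick 3 -> clock=6. purged={b.com}
Op 7: tick 1 -> clock=7.
Op 8: insert a.com -> 10.0.0.1 (expiry=7+7=14). clock=7
Op 9: tick 1 -> clock=8.
Op 10: insert b.com -> 10.0.0.6 (expiry=8+5=13). clock=8
Op 11: insert a.com -> 10.0.0.1 (expiry=8+3=11). clock=8
Op 12: insert b.com -> 10.0.0.1 (expiry=8+9=17). clock=8
Op 13: insert b.com -> 10.0.0.5 (expiry=8+17=25). clock=8
Op 14: insert a.com -> 10.0.0.3 (expiry=8+17=25). clock=8
Op 15: insert a.com -> 10.0.0.2 (expiry=8+11=19). clock=8
Op 16: insert b.com -> 10.0.0.3 (expiry=8+17=25). clock=8
Op 17: tick 4 -> clock=12.
Op 18: tick 3 -> clock=15.
Op 19: insert b.com -> 10.0.0.4 (expiry=15+16=31). clock=15
Op 20: insert b.com -> 10.0.0.1 (expiry=15+3=18). clock=15
Op 21: tick 1 -> clock=16.
Op 22: tick 1 -> clock=17.
Op 23: insert a.com -> 10.0.0.7 (expiry=17+18=35). clock=17
Op 24: insert a.com -> 10.0.0.3 (expiry=17+1=18). clock=17
Final cache (unexpired): {a.com,b.com} -> size=2

Answer: 2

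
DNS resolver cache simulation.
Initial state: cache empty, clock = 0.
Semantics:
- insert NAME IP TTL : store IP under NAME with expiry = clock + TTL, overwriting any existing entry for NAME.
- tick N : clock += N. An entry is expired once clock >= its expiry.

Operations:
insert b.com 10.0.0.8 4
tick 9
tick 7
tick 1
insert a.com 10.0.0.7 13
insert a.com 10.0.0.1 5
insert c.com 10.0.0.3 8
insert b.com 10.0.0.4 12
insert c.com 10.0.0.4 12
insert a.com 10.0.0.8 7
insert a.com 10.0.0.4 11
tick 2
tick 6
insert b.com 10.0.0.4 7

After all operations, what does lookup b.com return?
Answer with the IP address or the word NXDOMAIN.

Op 1: insert b.com -> 10.0.0.8 (expiry=0+4=4). clock=0
Op 2: tick 9 -> clock=9. purged={b.com}
Op 3: tick 7 -> clock=16.
Op 4: tick 1 -> clock=17.
Op 5: insert a.com -> 10.0.0.7 (expiry=17+13=30). clock=17
Op 6: insert a.com -> 10.0.0.1 (expiry=17+5=22). clock=17
Op 7: insert c.com -> 10.0.0.3 (expiry=17+8=25). clock=17
Op 8: insert b.com -> 10.0.0.4 (expiry=17+12=29). clock=17
Op 9: insert c.com -> 10.0.0.4 (expiry=17+12=29). clock=17
Op 10: insert a.com -> 10.0.0.8 (expiry=17+7=24). clock=17
Op 11: insert a.com -> 10.0.0.4 (expiry=17+11=28). clock=17
Op 12: tick 2 -> clock=19.
Op 13: tick 6 -> clock=25.
Op 14: insert b.com -> 10.0.0.4 (expiry=25+7=32). clock=25
lookup b.com: present, ip=10.0.0.4 expiry=32 > clock=25

Answer: 10.0.0.4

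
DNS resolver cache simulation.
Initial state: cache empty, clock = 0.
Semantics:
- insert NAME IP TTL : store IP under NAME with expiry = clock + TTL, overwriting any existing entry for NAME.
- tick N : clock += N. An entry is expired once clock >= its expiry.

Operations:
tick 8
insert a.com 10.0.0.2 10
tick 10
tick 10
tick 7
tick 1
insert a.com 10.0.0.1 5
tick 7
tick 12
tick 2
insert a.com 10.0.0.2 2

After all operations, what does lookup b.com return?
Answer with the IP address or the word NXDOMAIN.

Op 1: tick 8 -> clock=8.
Op 2: insert a.com -> 10.0.0.2 (expiry=8+10=18). clock=8
Op 3: tick 10 -> clock=18. purged={a.com}
Op 4: tick 10 -> clock=28.
Op 5: tick 7 -> clock=35.
Op 6: tick 1 -> clock=36.
Op 7: insert a.com -> 10.0.0.1 (expiry=36+5=41). clock=36
Op 8: tick 7 -> clock=43. purged={a.com}
Op 9: tick 12 -> clock=55.
Op 10: tick 2 -> clock=57.
Op 11: insert a.com -> 10.0.0.2 (expiry=57+2=59). clock=57
lookup b.com: not in cache (expired or never inserted)

Answer: NXDOMAIN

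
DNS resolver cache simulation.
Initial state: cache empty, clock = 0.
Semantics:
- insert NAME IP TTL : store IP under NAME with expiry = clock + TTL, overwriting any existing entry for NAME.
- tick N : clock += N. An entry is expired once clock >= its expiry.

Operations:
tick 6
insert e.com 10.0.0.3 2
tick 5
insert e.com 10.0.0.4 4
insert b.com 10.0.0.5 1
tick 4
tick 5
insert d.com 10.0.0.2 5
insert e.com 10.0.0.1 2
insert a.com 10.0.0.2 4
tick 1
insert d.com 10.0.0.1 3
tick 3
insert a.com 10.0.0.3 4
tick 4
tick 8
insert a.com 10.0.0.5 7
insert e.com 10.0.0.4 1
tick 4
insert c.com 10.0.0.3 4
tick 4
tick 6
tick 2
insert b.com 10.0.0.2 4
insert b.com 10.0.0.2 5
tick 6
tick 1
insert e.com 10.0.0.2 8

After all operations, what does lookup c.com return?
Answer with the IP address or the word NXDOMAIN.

Answer: NXDOMAIN

Derivation:
Op 1: tick 6 -> clock=6.
Op 2: insert e.com -> 10.0.0.3 (expiry=6+2=8). clock=6
Op 3: tick 5 -> clock=11. purged={e.com}
Op 4: insert e.com -> 10.0.0.4 (expiry=11+4=15). clock=11
Op 5: insert b.com -> 10.0.0.5 (expiry=11+1=12). clock=11
Op 6: tick 4 -> clock=15. purged={b.com,e.com}
Op 7: tick 5 -> clock=20.
Op 8: insert d.com -> 10.0.0.2 (expiry=20+5=25). clock=20
Op 9: insert e.com -> 10.0.0.1 (expiry=20+2=22). clock=20
Op 10: insert a.com -> 10.0.0.2 (expiry=20+4=24). clock=20
Op 11: tick 1 -> clock=21.
Op 12: insert d.com -> 10.0.0.1 (expiry=21+3=24). clock=21
Op 13: tick 3 -> clock=24. purged={a.com,d.com,e.com}
Op 14: insert a.com -> 10.0.0.3 (expiry=24+4=28). clock=24
Op 15: tick 4 -> clock=28. purged={a.com}
Op 16: tick 8 -> clock=36.
Op 17: insert a.com -> 10.0.0.5 (expiry=36+7=43). clock=36
Op 18: insert e.com -> 10.0.0.4 (expiry=36+1=37). clock=36
Op 19: tick 4 -> clock=40. purged={e.com}
Op 20: insert c.com -> 10.0.0.3 (expiry=40+4=44). clock=40
Op 21: tick 4 -> clock=44. purged={a.com,c.com}
Op 22: tick 6 -> clock=50.
Op 23: tick 2 -> clock=52.
Op 24: insert b.com -> 10.0.0.2 (expiry=52+4=56). clock=52
Op 25: insert b.com -> 10.0.0.2 (expiry=52+5=57). clock=52
Op 26: tick 6 -> clock=58. purged={b.com}
Op 27: tick 1 -> clock=59.
Op 28: insert e.com -> 10.0.0.2 (expiry=59+8=67). clock=59
lookup c.com: not in cache (expired or never inserted)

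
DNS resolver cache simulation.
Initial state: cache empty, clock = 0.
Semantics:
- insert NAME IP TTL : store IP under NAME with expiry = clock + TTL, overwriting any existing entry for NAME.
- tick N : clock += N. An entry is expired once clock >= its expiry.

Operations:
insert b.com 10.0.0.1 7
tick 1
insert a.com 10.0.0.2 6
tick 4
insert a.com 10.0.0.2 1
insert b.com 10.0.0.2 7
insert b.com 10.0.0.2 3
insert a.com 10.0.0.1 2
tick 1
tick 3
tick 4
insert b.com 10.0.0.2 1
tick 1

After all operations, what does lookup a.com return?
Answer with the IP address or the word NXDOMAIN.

Answer: NXDOMAIN

Derivation:
Op 1: insert b.com -> 10.0.0.1 (expiry=0+7=7). clock=0
Op 2: tick 1 -> clock=1.
Op 3: insert a.com -> 10.0.0.2 (expiry=1+6=7). clock=1
Op 4: tick 4 -> clock=5.
Op 5: insert a.com -> 10.0.0.2 (expiry=5+1=6). clock=5
Op 6: insert b.com -> 10.0.0.2 (expiry=5+7=12). clock=5
Op 7: insert b.com -> 10.0.0.2 (expiry=5+3=8). clock=5
Op 8: insert a.com -> 10.0.0.1 (expiry=5+2=7). clock=5
Op 9: tick 1 -> clock=6.
Op 10: tick 3 -> clock=9. purged={a.com,b.com}
Op 11: tick 4 -> clock=13.
Op 12: insert b.com -> 10.0.0.2 (expiry=13+1=14). clock=13
Op 13: tick 1 -> clock=14. purged={b.com}
lookup a.com: not in cache (expired or never inserted)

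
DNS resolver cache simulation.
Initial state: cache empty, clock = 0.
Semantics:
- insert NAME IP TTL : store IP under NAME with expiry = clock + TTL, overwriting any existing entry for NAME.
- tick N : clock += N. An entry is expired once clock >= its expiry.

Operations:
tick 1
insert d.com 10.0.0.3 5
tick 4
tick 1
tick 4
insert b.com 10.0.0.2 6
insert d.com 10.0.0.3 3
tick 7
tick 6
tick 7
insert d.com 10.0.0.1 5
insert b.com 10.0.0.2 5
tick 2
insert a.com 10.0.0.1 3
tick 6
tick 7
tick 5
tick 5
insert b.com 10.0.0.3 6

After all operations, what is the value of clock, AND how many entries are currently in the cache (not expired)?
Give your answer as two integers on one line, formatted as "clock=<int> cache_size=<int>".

Answer: clock=55 cache_size=1

Derivation:
Op 1: tick 1 -> clock=1.
Op 2: insert d.com -> 10.0.0.3 (expiry=1+5=6). clock=1
Op 3: tick 4 -> clock=5.
Op 4: tick 1 -> clock=6. purged={d.com}
Op 5: tick 4 -> clock=10.
Op 6: insert b.com -> 10.0.0.2 (expiry=10+6=16). clock=10
Op 7: insert d.com -> 10.0.0.3 (expiry=10+3=13). clock=10
Op 8: tick 7 -> clock=17. purged={b.com,d.com}
Op 9: tick 6 -> clock=23.
Op 10: tick 7 -> clock=30.
Op 11: insert d.com -> 10.0.0.1 (expiry=30+5=35). clock=30
Op 12: insert b.com -> 10.0.0.2 (expiry=30+5=35). clock=30
Op 13: tick 2 -> clock=32.
Op 14: insert a.com -> 10.0.0.1 (expiry=32+3=35). clock=32
Op 15: tick 6 -> clock=38. purged={a.com,b.com,d.com}
Op 16: tick 7 -> clock=45.
Op 17: tick 5 -> clock=50.
Op 18: tick 5 -> clock=55.
Op 19: insert b.com -> 10.0.0.3 (expiry=55+6=61). clock=55
Final clock = 55
Final cache (unexpired): {b.com} -> size=1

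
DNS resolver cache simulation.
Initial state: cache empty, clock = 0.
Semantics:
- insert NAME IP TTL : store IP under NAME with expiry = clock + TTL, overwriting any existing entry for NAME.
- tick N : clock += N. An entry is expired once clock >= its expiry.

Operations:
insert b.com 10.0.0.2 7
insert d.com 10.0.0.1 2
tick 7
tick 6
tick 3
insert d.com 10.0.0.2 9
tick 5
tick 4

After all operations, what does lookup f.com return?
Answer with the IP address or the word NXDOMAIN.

Answer: NXDOMAIN

Derivation:
Op 1: insert b.com -> 10.0.0.2 (expiry=0+7=7). clock=0
Op 2: insert d.com -> 10.0.0.1 (expiry=0+2=2). clock=0
Op 3: tick 7 -> clock=7. purged={b.com,d.com}
Op 4: tick 6 -> clock=13.
Op 5: tick 3 -> clock=16.
Op 6: insert d.com -> 10.0.0.2 (expiry=16+9=25). clock=16
Op 7: tick 5 -> clock=21.
Op 8: tick 4 -> clock=25. purged={d.com}
lookup f.com: not in cache (expired or never inserted)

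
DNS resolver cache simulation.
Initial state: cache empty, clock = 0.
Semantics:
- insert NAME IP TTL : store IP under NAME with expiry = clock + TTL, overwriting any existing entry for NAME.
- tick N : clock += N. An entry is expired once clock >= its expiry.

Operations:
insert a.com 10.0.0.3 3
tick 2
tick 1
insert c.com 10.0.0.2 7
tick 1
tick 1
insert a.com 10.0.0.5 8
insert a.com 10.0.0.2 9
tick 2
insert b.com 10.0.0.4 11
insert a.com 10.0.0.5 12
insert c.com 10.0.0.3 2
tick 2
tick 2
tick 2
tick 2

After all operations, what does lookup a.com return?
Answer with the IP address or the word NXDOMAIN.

Op 1: insert a.com -> 10.0.0.3 (expiry=0+3=3). clock=0
Op 2: tick 2 -> clock=2.
Op 3: tick 1 -> clock=3. purged={a.com}
Op 4: insert c.com -> 10.0.0.2 (expiry=3+7=10). clock=3
Op 5: tick 1 -> clock=4.
Op 6: tick 1 -> clock=5.
Op 7: insert a.com -> 10.0.0.5 (expiry=5+8=13). clock=5
Op 8: insert a.com -> 10.0.0.2 (expiry=5+9=14). clock=5
Op 9: tick 2 -> clock=7.
Op 10: insert b.com -> 10.0.0.4 (expiry=7+11=18). clock=7
Op 11: insert a.com -> 10.0.0.5 (expiry=7+12=19). clock=7
Op 12: insert c.com -> 10.0.0.3 (expiry=7+2=9). clock=7
Op 13: tick 2 -> clock=9. purged={c.com}
Op 14: tick 2 -> clock=11.
Op 15: tick 2 -> clock=13.
Op 16: tick 2 -> clock=15.
lookup a.com: present, ip=10.0.0.5 expiry=19 > clock=15

Answer: 10.0.0.5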